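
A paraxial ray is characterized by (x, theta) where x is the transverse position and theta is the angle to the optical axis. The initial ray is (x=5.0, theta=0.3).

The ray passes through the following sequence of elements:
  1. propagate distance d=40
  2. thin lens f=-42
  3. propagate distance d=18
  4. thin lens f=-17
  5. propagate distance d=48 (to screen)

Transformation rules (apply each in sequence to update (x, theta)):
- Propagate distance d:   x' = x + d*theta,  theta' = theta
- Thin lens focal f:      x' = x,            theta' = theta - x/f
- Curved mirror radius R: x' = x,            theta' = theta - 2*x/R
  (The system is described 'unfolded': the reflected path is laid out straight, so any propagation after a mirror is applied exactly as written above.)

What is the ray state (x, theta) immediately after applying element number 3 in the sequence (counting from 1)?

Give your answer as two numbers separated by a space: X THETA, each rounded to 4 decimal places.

Answer: 29.6857 0.7048

Derivation:
Initial: x=5.0000 theta=0.3000
After 1 (propagate distance d=40): x=17.0000 theta=0.3000
After 2 (thin lens f=-42): x=17.0000 theta=74/105 (≈0.7048)
After 3 (propagate distance d=18): x=1039/35 (≈29.6857) theta=74/105 (≈0.7048)
Rounded to 4 decimal places: x = 29.6857, theta = 0.7048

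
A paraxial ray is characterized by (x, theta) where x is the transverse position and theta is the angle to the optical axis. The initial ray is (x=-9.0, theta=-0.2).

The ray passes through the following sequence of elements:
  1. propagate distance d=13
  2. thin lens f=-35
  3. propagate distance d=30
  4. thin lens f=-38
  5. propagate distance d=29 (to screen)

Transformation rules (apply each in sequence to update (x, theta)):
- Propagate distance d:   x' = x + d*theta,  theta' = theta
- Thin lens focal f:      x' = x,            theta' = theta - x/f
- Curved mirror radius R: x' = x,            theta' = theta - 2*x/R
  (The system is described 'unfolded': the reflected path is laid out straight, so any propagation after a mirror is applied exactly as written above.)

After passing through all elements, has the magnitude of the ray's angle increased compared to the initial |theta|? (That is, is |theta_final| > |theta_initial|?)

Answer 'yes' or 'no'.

Answer: yes

Derivation:
Initial: x=-9.0000 theta=-0.2000
After 1 (propagate distance d=13): x=-11.6000 theta=-0.2000
After 2 (thin lens f=-35): x=-11.6000 theta=-93/175 (≈-0.5314)
After 3 (propagate distance d=30): x=-964/35 (≈-27.5429) theta=-93/175 (≈-0.5314)
After 4 (thin lens f=-38): x=-964/35 (≈-27.5429) theta=-4177/3325 (≈-1.2562)
After 5 (propagate distance d=29 (to screen)): x=-212713/3325 (≈-63.9738) theta=-4177/3325 (≈-1.2562)
|theta_initial|=0.2000 |theta_final|=4177/3325 (≈1.2562) -> increased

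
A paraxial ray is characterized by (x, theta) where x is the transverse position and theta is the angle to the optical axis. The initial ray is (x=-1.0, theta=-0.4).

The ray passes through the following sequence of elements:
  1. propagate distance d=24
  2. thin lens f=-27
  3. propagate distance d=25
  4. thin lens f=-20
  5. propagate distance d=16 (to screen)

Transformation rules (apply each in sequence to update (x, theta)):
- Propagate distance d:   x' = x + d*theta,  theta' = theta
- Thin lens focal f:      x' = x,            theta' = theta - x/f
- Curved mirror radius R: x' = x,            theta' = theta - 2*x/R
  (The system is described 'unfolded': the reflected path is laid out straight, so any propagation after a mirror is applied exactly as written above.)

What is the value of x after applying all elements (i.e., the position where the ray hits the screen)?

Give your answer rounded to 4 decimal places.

Initial: x=-1.0000 theta=-0.4000
After 1 (propagate distance d=24): x=-10.6000 theta=-0.4000
After 2 (thin lens f=-27): x=-10.6000 theta=-107/135 (≈-0.7926)
After 3 (propagate distance d=25): x=-4106/135 (≈-30.4148) theta=-107/135 (≈-0.7926)
After 4 (thin lens f=-20): x=-4106/135 (≈-30.4148) theta=-347/150 (≈-2.3133)
After 5 (propagate distance d=16 (to screen)): x=-45514/675 (≈-67.4281) theta=-347/150 (≈-2.3133)
Rounded to 4 decimal places: x = -67.4281

Answer: -67.4281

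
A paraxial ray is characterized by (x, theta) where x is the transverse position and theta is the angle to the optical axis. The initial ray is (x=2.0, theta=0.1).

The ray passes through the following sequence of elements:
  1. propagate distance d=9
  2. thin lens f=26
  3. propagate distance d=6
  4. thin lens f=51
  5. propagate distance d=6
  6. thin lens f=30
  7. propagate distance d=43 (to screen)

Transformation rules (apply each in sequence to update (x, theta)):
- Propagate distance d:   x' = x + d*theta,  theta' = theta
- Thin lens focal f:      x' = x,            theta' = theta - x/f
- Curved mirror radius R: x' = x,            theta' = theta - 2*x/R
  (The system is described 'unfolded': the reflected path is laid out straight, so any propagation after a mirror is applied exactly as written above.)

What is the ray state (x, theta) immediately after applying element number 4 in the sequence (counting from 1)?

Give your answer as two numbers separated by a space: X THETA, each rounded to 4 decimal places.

Answer: 2.8308 -0.0670

Derivation:
Initial: x=2.0000 theta=0.1000
After 1 (propagate distance d=9): x=2.9000 theta=0.1000
After 2 (thin lens f=26): x=2.9000 theta=-3/260 (≈-0.0115)
After 3 (propagate distance d=6): x=184/65 (≈2.8308) theta=-3/260 (≈-0.0115)
After 4 (thin lens f=51): x=184/65 (≈2.8308) theta=-889/13260 (≈-0.0670)
Rounded to 4 decimal places: x = 2.8308, theta = -0.0670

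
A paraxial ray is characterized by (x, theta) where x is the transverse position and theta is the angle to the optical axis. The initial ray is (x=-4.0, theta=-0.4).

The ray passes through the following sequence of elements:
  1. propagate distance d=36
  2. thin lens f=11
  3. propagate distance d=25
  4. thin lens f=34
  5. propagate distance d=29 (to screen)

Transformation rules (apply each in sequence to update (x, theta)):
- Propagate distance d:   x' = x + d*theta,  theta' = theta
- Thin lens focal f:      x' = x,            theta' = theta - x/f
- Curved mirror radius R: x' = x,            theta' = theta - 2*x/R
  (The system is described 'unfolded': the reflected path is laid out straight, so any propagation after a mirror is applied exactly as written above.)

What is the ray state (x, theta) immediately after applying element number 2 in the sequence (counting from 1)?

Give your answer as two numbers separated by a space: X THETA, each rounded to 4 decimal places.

Initial: x=-4.0000 theta=-0.4000
After 1 (propagate distance d=36): x=-18.4000 theta=-0.4000
After 2 (thin lens f=11): x=-18.4000 theta=14/11 (≈1.2727)
Rounded to 4 decimal places: x = -18.4000, theta = 1.2727

Answer: -18.4000 1.2727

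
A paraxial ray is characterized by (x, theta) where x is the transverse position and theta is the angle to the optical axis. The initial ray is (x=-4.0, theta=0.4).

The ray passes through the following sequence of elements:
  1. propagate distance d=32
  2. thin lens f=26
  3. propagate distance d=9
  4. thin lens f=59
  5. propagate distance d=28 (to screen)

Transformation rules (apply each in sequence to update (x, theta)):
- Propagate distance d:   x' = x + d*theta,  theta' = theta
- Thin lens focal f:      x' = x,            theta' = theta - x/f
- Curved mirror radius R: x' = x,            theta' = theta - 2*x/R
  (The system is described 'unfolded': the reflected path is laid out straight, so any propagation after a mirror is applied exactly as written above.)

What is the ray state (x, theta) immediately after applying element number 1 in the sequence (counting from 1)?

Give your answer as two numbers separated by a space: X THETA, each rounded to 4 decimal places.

Answer: 8.8000 0.4000

Derivation:
Initial: x=-4.0000 theta=0.4000
After 1 (propagate distance d=32): x=8.8000 theta=0.4000
Rounded to 4 decimal places: x = 8.8000, theta = 0.4000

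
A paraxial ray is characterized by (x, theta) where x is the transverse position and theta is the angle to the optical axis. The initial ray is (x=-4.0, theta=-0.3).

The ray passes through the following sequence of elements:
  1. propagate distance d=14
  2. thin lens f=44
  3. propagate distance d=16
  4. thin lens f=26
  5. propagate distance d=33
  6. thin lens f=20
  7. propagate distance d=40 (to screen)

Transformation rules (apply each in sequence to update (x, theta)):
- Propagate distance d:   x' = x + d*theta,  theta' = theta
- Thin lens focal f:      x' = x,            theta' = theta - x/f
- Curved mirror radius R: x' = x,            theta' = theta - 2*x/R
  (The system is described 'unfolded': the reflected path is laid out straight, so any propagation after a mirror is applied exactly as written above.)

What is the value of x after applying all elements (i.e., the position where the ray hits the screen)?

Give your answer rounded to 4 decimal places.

Answer: 11.9199

Derivation:
Initial: x=-4.0000 theta=-0.3000
After 1 (propagate distance d=14): x=-8.2000 theta=-0.3000
After 2 (thin lens f=44): x=-8.2000 theta=-5/44 (≈-0.1136)
After 3 (propagate distance d=16): x=-551/55 (≈-10.0182) theta=-5/44 (≈-0.1136)
After 4 (thin lens f=26): x=-551/55 (≈-10.0182) theta=777/2860 (≈0.2717)
After 5 (propagate distance d=33): x=-3011/2860 (≈-1.0528) theta=777/2860 (≈0.2717)
After 6 (thin lens f=20): x=-3011/2860 (≈-1.0528) theta=1427/4400 (≈0.3243)
After 7 (propagate distance d=40 (to screen)): x=34091/2860 (≈11.9199) theta=1427/4400 (≈0.3243)
Rounded to 4 decimal places: x = 11.9199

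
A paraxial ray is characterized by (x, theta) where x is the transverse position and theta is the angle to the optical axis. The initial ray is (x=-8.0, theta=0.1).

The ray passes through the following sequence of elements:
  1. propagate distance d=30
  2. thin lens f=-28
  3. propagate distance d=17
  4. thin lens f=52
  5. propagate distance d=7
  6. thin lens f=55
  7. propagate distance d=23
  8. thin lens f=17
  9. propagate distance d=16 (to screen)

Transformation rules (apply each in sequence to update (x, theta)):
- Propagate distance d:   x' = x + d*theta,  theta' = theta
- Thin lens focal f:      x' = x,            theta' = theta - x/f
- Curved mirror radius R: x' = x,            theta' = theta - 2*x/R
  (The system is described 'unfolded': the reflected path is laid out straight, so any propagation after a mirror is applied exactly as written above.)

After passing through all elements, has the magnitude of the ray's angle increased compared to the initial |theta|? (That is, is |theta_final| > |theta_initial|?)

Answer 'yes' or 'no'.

Initial: x=-8.0000 theta=0.1000
After 1 (propagate distance d=30): x=-5.0000 theta=0.1000
After 2 (thin lens f=-28): x=-5.0000 theta=-11/140 (≈-0.0786)
After 3 (propagate distance d=17): x=-887/140 (≈-6.3357) theta=-11/140 (≈-0.0786)
After 4 (thin lens f=52): x=-887/140 (≈-6.3357) theta=9/208 (≈0.0433)
After 5 (propagate distance d=7): x=-43919/7280 (≈-6.0328) theta=9/208 (≈0.0433)
After 6 (thin lens f=55): x=-43919/7280 (≈-6.0328) theta=15311/100100 (≈0.1530)
After 7 (propagate distance d=23): x=-1006933/400400 (≈-2.5148) theta=15311/100100 (≈0.1530)
After 8 (thin lens f=17): x=-1006933/400400 (≈-2.5148) theta=292583/972400 (≈0.3009)
After 9 (propagate distance d=16 (to screen)): x=3130287/1361360 (≈2.2994) theta=292583/972400 (≈0.3009)
|theta_initial|=0.1000 |theta_final|=292583/972400 (≈0.3009) -> increased

Answer: yes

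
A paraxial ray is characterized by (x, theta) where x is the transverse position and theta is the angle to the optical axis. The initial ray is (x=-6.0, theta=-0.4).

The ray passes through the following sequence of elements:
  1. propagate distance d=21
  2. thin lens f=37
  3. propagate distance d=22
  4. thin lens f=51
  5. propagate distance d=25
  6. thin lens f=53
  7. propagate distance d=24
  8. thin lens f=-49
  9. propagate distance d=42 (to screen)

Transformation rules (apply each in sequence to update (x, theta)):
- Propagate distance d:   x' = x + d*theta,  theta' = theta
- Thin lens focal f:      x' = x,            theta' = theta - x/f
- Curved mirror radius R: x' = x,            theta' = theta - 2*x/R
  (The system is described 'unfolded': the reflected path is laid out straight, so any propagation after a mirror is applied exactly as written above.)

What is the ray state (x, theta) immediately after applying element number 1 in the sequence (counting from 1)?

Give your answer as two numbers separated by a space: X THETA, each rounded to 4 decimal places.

Answer: -14.4000 -0.4000

Derivation:
Initial: x=-6.0000 theta=-0.4000
After 1 (propagate distance d=21): x=-14.4000 theta=-0.4000
Rounded to 4 decimal places: x = -14.4000, theta = -0.4000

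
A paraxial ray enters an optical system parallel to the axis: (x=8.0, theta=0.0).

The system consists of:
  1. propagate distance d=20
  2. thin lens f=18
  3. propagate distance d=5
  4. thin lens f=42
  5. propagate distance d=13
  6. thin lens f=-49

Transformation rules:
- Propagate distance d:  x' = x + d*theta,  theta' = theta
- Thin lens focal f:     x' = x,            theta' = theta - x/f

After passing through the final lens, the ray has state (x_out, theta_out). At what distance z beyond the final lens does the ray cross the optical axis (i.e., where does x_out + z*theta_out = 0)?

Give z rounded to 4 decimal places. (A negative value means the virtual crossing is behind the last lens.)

Answer: -2.8914

Derivation:
Initial: x=8.0000 theta=0.0000
After 1 (propagate distance d=20): x=8.0000 theta=0.0000
After 2 (thin lens f=18): x=8.0000 theta=-4/9 (≈-0.4444)
After 3 (propagate distance d=5): x=52/9 (≈5.7778) theta=-4/9 (≈-0.4444)
After 4 (thin lens f=42): x=52/9 (≈5.7778) theta=-110/189 (≈-0.5820)
After 5 (propagate distance d=13): x=-338/189 (≈-1.7884) theta=-110/189 (≈-0.5820)
After 6 (thin lens f=-49): x=-338/189 (≈-1.7884) theta=-5728/9261 (≈-0.6185)
z_focus = -x_out/theta_out = -(-338/189)/(-5728/9261) = -8281/2864 ≈ -2.8914
Rounded to 4 decimal places: z = -2.8914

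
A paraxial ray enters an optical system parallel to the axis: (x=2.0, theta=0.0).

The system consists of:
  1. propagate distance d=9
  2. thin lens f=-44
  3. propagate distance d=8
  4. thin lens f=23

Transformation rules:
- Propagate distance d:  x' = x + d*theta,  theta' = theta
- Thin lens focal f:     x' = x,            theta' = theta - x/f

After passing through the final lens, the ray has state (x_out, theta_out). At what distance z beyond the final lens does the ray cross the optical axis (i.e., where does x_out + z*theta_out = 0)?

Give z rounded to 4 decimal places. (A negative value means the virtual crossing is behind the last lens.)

Initial: x=2.0000 theta=0.0000
After 1 (propagate distance d=9): x=2.0000 theta=0.0000
After 2 (thin lens f=-44): x=2.0000 theta=1/22 (≈0.0455)
After 3 (propagate distance d=8): x=26/11 (≈2.3636) theta=1/22 (≈0.0455)
After 4 (thin lens f=23): x=26/11 (≈2.3636) theta=-29/506 (≈-0.0573)
z_focus = -x_out/theta_out = -(26/11)/(-29/506) = 1196/29 ≈ 41.2414
Rounded to 4 decimal places: z = 41.2414

Answer: 41.2414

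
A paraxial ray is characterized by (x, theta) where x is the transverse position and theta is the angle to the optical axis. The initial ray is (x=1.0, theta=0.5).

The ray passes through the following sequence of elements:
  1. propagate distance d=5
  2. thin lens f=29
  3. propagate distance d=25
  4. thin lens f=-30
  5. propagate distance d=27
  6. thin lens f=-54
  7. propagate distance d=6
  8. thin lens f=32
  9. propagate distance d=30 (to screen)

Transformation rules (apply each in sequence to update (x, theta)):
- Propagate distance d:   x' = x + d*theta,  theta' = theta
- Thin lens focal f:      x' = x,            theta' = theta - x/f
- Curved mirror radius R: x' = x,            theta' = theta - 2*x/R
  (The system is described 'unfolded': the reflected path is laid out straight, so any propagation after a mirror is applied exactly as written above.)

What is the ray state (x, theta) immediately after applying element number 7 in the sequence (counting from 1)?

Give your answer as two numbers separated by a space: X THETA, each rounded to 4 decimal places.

Initial: x=1.0000 theta=0.5000
After 1 (propagate distance d=5): x=3.5000 theta=0.5000
After 2 (thin lens f=29): x=3.5000 theta=11/29 (≈0.3793)
After 3 (propagate distance d=25): x=753/58 (≈12.9828) theta=11/29 (≈0.3793)
After 4 (thin lens f=-30): x=753/58 (≈12.9828) theta=471/580 (≈0.8121)
After 5 (propagate distance d=27): x=20247/580 (≈34.9086) theta=471/580 (≈0.8121)
After 6 (thin lens f=-54): x=20247/580 (≈34.9086) theta=15227/10440 (≈1.4585)
After 7 (propagate distance d=6): x=18992/435 (≈43.6598) theta=15227/10440 (≈1.4585)
Rounded to 4 decimal places: x = 43.6598, theta = 1.4585

Answer: 43.6598 1.4585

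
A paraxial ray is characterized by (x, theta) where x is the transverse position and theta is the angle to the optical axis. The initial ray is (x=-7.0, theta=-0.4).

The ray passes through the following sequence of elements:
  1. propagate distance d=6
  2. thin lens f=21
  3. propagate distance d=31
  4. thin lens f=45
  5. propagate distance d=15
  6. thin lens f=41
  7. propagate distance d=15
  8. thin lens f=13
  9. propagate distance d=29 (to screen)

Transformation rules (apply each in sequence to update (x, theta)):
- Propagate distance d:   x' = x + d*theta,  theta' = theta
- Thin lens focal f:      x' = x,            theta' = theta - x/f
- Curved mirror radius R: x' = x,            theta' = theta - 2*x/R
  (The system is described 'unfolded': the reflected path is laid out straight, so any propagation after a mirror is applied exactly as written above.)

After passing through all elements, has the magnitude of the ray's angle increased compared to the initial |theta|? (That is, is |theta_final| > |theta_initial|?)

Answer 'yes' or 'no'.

Answer: no

Derivation:
Initial: x=-7.0000 theta=-0.4000
After 1 (propagate distance d=6): x=-9.4000 theta=-0.4000
After 2 (thin lens f=21): x=-9.4000 theta=1/21 (≈0.0476)
After 3 (propagate distance d=31): x=-832/105 (≈-7.9238) theta=1/21 (≈0.0476)
After 4 (thin lens f=45): x=-832/105 (≈-7.9238) theta=151/675 (≈0.2237)
After 5 (propagate distance d=15): x=-1439/315 (≈-4.5683) theta=151/675 (≈0.2237)
After 6 (thin lens f=41): x=-1439/315 (≈-4.5683) theta=64922/193725 (≈0.3351)
After 7 (propagate distance d=15): x=5923/12915 (≈0.4586) theta=64922/193725 (≈0.3351)
After 8 (thin lens f=13): x=5923/12915 (≈0.4586) theta=755141/2518425 (≈0.2998)
After 9 (propagate distance d=29 (to screen)): x=23054074/2518425 (≈9.1542) theta=755141/2518425 (≈0.2998)
|theta_initial|=0.4000 |theta_final|=755141/2518425 (≈0.2998) -> not increased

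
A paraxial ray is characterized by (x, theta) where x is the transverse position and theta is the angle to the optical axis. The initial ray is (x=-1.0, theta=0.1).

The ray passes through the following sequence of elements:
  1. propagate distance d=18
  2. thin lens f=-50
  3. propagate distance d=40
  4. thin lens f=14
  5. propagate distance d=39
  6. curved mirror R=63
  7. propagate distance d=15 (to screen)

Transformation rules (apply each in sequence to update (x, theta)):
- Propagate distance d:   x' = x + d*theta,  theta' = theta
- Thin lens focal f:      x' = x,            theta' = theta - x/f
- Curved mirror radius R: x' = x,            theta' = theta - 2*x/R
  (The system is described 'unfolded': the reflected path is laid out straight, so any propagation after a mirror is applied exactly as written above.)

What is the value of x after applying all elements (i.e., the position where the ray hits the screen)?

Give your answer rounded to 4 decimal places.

Answer: -6.8073

Derivation:
Initial: x=-1.0000 theta=0.1000
After 1 (propagate distance d=18): x=0.8000 theta=0.1000
After 2 (thin lens f=-50): x=0.8000 theta=0.1160
After 3 (propagate distance d=40): x=5.4400 theta=0.1160
After 4 (thin lens f=14): x=5.4400 theta=-477/1750 (≈-0.2726)
After 5 (propagate distance d=39): x=-9083/1750 (≈-5.1903) theta=-477/1750 (≈-0.2726)
After 6 (curved mirror R=63): x=-9083/1750 (≈-5.1903) theta=-2377/22050 (≈-0.1078)
After 7 (propagate distance d=15 (to screen)): x=-125084/18375 (≈-6.8073) theta=-2377/22050 (≈-0.1078)
Rounded to 4 decimal places: x = -6.8073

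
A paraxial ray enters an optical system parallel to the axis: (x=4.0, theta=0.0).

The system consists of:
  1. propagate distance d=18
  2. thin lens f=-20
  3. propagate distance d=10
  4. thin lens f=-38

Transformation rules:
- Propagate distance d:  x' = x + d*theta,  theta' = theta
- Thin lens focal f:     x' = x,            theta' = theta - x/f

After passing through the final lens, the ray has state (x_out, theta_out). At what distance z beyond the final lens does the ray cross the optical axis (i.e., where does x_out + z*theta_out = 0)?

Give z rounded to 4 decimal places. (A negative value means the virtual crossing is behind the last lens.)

Answer: -16.7647

Derivation:
Initial: x=4.0000 theta=0.0000
After 1 (propagate distance d=18): x=4.0000 theta=0.0000
After 2 (thin lens f=-20): x=4.0000 theta=0.2000
After 3 (propagate distance d=10): x=6.0000 theta=0.2000
After 4 (thin lens f=-38): x=6.0000 theta=34/95 (≈0.3579)
z_focus = -x_out/theta_out = -(6.0000)/(34/95) = -285/17 ≈ -16.7647
Rounded to 4 decimal places: z = -16.7647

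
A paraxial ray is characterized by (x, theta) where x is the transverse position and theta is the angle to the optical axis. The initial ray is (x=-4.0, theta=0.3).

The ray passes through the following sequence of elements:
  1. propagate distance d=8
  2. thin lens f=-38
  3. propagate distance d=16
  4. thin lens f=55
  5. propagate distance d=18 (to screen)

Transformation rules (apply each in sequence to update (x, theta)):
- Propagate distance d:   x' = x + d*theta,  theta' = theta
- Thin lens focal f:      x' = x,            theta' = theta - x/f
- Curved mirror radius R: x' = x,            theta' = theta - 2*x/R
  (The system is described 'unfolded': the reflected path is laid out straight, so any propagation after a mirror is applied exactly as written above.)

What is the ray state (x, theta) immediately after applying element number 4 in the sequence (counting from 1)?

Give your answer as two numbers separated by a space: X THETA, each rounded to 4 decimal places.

Initial: x=-4.0000 theta=0.3000
After 1 (propagate distance d=8): x=-1.6000 theta=0.3000
After 2 (thin lens f=-38): x=-1.6000 theta=49/190 (≈0.2579)
After 3 (propagate distance d=16): x=48/19 (≈2.5263) theta=49/190 (≈0.2579)
After 4 (thin lens f=55): x=48/19 (≈2.5263) theta=443/2090 (≈0.2120)
Rounded to 4 decimal places: x = 2.5263, theta = 0.2120

Answer: 2.5263 0.2120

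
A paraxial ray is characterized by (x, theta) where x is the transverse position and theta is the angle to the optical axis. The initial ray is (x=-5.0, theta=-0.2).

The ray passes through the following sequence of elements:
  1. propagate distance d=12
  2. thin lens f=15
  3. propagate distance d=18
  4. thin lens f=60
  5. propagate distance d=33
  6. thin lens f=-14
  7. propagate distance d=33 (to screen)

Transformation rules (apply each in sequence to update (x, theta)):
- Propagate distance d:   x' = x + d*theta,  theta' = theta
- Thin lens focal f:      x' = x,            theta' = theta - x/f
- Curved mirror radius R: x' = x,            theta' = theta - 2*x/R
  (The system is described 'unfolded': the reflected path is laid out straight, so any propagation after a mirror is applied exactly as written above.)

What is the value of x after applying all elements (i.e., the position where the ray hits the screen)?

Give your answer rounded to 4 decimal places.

Initial: x=-5.0000 theta=-0.2000
After 1 (propagate distance d=12): x=-7.4000 theta=-0.2000
After 2 (thin lens f=15): x=-7.4000 theta=22/75 (≈0.2933)
After 3 (propagate distance d=18): x=-2.1200 theta=22/75 (≈0.2933)
After 4 (thin lens f=60): x=-2.1200 theta=493/1500 (≈0.3287)
After 5 (propagate distance d=33): x=8.7260 theta=493/1500 (≈0.3287)
After 6 (thin lens f=-14): x=8.7260 theta=19991/21000 (≈0.9520)
After 7 (propagate distance d=33 (to screen)): x=280983/7000 (≈40.1404) theta=19991/21000 (≈0.9520)
Rounded to 4 decimal places: x = 40.1404

Answer: 40.1404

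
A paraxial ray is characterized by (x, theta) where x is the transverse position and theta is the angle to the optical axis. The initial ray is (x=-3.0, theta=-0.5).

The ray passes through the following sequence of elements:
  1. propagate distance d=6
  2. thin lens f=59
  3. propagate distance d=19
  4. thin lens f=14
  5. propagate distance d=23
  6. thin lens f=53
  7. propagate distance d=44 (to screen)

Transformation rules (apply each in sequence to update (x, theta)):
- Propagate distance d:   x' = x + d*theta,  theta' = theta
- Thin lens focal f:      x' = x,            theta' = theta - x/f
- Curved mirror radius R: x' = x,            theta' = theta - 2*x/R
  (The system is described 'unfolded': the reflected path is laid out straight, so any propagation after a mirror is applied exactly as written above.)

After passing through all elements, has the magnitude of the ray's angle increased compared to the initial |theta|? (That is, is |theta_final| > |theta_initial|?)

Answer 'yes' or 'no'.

Answer: yes

Derivation:
Initial: x=-3.0000 theta=-0.5000
After 1 (propagate distance d=6): x=-6.0000 theta=-0.5000
After 2 (thin lens f=59): x=-6.0000 theta=-47/118 (≈-0.3983)
After 3 (propagate distance d=19): x=-1601/118 (≈-13.5678) theta=-47/118 (≈-0.3983)
After 4 (thin lens f=14): x=-1601/118 (≈-13.5678) theta=943/1652 (≈0.5708)
After 5 (propagate distance d=23): x=-725/1652 (≈-0.4389) theta=943/1652 (≈0.5708)
After 6 (thin lens f=53): x=-725/1652 (≈-0.4389) theta=12676/21889 (≈0.5791)
After 7 (propagate distance d=44 (to screen)): x=2192551/87556 (≈25.0417) theta=12676/21889 (≈0.5791)
|theta_initial|=0.5000 |theta_final|=12676/21889 (≈0.5791) -> increased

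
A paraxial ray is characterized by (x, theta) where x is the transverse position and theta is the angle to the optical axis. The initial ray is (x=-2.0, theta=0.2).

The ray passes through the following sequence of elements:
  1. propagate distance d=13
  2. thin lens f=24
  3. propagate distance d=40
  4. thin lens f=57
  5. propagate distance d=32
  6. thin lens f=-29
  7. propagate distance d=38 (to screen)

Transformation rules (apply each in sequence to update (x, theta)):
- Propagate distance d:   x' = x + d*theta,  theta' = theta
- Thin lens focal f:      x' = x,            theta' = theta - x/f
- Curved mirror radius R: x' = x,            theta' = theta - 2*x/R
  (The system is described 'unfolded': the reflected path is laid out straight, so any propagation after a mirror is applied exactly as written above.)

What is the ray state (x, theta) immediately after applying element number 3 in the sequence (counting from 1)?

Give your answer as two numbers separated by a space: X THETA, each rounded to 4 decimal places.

Initial: x=-2.0000 theta=0.2000
After 1 (propagate distance d=13): x=0.6000 theta=0.2000
After 2 (thin lens f=24): x=0.6000 theta=0.1750
After 3 (propagate distance d=40): x=7.6000 theta=0.1750
Rounded to 4 decimal places: x = 7.6000, theta = 0.1750

Answer: 7.6000 0.1750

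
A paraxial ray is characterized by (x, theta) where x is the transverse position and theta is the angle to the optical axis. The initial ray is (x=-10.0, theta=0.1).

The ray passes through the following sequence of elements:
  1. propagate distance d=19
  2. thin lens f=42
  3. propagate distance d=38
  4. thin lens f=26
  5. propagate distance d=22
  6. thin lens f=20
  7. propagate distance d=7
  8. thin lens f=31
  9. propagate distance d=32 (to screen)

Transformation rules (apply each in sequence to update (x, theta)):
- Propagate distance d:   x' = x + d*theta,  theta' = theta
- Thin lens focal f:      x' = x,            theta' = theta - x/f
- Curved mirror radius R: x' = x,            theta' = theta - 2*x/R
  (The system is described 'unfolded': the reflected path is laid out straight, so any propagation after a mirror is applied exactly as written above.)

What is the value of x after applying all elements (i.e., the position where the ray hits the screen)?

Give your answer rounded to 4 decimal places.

Initial: x=-10.0000 theta=0.1000
After 1 (propagate distance d=19): x=-8.1000 theta=0.1000
After 2 (thin lens f=42): x=-8.1000 theta=41/140 (≈0.2929)
After 3 (propagate distance d=38): x=106/35 (≈3.0286) theta=41/140 (≈0.2929)
After 4 (thin lens f=26): x=106/35 (≈3.0286) theta=321/1820 (≈0.1764)
After 5 (propagate distance d=22): x=6287/910 (≈6.9088) theta=321/1820 (≈0.1764)
After 6 (thin lens f=20): x=6287/910 (≈6.9088) theta=-3077/18200 (≈-0.1691)
After 7 (propagate distance d=7): x=104201/18200 (≈5.7253) theta=-3077/18200 (≈-0.1691)
After 8 (thin lens f=31): x=104201/18200 (≈5.7253) theta=-49897/141050 (≈-0.3538)
After 9 (propagate distance d=32 (to screen)): x=-631317/112840 (≈-5.5948) theta=-49897/141050 (≈-0.3538)
Rounded to 4 decimal places: x = -5.5948

Answer: -5.5948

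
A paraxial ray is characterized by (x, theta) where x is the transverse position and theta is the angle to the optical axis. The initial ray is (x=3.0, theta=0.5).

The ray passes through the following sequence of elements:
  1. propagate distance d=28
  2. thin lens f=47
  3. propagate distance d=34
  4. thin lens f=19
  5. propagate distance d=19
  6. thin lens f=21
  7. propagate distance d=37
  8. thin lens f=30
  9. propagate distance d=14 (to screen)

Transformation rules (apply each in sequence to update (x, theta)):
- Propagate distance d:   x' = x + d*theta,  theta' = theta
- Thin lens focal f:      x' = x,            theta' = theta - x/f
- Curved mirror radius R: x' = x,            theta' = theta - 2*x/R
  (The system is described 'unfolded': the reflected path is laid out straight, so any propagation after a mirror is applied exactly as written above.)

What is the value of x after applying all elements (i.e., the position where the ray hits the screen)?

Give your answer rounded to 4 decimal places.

Answer: -36.6851

Derivation:
Initial: x=3.0000 theta=0.5000
After 1 (propagate distance d=28): x=17.0000 theta=0.5000
After 2 (thin lens f=47): x=17.0000 theta=13/94 (≈0.1383)
After 3 (propagate distance d=34): x=1020/47 (≈21.7021) theta=13/94 (≈0.1383)
After 4 (thin lens f=19): x=1020/47 (≈21.7021) theta=-1793/1786 (≈-1.0039)
After 5 (propagate distance d=19): x=247/94 (≈2.6277) theta=-1793/1786 (≈-1.0039)
After 6 (thin lens f=21): x=247/94 (≈2.6277) theta=-21173/18753 (≈-1.1290)
After 7 (propagate distance d=37): x=-1468249/37506 (≈-39.1470) theta=-21173/18753 (≈-1.1290)
After 8 (thin lens f=30): x=-1468249/37506 (≈-39.1470) theta=28267/160740 (≈0.1759)
After 9 (propagate distance d=14 (to screen)): x=-10319326/281295 (≈-36.6851) theta=28267/160740 (≈0.1759)
Rounded to 4 decimal places: x = -36.6851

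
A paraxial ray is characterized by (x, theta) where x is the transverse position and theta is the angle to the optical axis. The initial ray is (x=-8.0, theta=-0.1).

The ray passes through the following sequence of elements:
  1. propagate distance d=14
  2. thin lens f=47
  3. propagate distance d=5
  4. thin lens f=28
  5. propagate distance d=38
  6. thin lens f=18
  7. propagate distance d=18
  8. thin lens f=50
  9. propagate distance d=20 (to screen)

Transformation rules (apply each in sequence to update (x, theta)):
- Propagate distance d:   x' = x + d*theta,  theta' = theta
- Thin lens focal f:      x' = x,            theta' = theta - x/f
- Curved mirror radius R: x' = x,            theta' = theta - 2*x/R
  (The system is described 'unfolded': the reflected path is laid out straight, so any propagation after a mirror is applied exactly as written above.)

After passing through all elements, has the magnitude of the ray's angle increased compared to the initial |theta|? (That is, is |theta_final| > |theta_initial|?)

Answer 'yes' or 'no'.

Initial: x=-8.0000 theta=-0.1000
After 1 (propagate distance d=14): x=-9.4000 theta=-0.1000
After 2 (thin lens f=47): x=-9.4000 theta=0.1000
After 3 (propagate distance d=5): x=-8.9000 theta=0.1000
After 4 (thin lens f=28): x=-8.9000 theta=117/280 (≈0.4179)
After 5 (propagate distance d=38): x=977/140 (≈6.9786) theta=117/280 (≈0.4179)
After 6 (thin lens f=18): x=977/140 (≈6.9786) theta=19/630 (≈0.0302)
After 7 (propagate distance d=18): x=1053/140 (≈7.5214) theta=19/630 (≈0.0302)
After 8 (thin lens f=50): x=1053/140 (≈7.5214) theta=-7577/63000 (≈-0.1203)
After 9 (propagate distance d=20 (to screen)): x=32231/6300 (≈5.1160) theta=-7577/63000 (≈-0.1203)
|theta_initial|=0.1000 |theta_final|=7577/63000 (≈0.1203) -> increased

Answer: yes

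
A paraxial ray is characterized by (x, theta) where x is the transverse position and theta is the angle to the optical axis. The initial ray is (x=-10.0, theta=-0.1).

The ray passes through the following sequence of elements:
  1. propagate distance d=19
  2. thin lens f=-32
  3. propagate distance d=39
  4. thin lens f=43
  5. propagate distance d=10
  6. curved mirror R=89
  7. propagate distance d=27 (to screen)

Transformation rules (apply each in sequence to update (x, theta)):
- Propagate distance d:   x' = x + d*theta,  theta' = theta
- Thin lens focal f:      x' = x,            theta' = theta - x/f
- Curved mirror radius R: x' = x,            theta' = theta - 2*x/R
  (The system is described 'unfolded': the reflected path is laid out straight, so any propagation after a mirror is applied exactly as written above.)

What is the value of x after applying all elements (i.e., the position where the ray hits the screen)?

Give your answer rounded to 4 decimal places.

Answer: -4.7143

Derivation:
Initial: x=-10.0000 theta=-0.1000
After 1 (propagate distance d=19): x=-11.9000 theta=-0.1000
After 2 (thin lens f=-32): x=-11.9000 theta=-151/320 (≈-0.4719)
After 3 (propagate distance d=39): x=-9697/320 (≈-30.3031) theta=-151/320 (≈-0.4719)
After 4 (thin lens f=43): x=-9697/320 (≈-30.3031) theta=801/3440 (≈0.2328)
After 5 (propagate distance d=10): x=-384931/13760 (≈-27.9746) theta=801/3440 (≈0.2328)
After 6 (curved mirror R=89): x=-384931/13760 (≈-27.9746) theta=527509/612320 (≈0.8615)
After 7 (propagate distance d=27 (to screen)): x=-5773373/1224640 (≈-4.7143) theta=527509/612320 (≈0.8615)
Rounded to 4 decimal places: x = -4.7143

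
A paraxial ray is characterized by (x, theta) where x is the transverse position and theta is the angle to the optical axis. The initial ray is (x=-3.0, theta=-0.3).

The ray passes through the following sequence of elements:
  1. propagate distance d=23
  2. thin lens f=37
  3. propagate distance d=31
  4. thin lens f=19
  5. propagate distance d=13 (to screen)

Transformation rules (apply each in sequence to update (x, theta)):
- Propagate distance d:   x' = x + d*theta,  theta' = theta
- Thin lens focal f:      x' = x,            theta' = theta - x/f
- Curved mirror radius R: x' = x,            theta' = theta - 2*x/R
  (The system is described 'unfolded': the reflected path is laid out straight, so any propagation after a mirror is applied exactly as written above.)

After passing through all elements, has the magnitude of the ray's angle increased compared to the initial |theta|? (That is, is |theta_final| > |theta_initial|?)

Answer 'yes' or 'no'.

Answer: yes

Derivation:
Initial: x=-3.0000 theta=-0.3000
After 1 (propagate distance d=23): x=-9.9000 theta=-0.3000
After 2 (thin lens f=37): x=-9.9000 theta=-6/185 (≈-0.0324)
After 3 (propagate distance d=31): x=-807/74 (≈-10.9054) theta=-6/185 (≈-0.0324)
After 4 (thin lens f=19): x=-807/74 (≈-10.9054) theta=3807/7030 (≈0.5415)
After 5 (propagate distance d=13 (to screen)): x=-13587/3515 (≈-3.8654) theta=3807/7030 (≈0.5415)
|theta_initial|=0.3000 |theta_final|=3807/7030 (≈0.5415) -> increased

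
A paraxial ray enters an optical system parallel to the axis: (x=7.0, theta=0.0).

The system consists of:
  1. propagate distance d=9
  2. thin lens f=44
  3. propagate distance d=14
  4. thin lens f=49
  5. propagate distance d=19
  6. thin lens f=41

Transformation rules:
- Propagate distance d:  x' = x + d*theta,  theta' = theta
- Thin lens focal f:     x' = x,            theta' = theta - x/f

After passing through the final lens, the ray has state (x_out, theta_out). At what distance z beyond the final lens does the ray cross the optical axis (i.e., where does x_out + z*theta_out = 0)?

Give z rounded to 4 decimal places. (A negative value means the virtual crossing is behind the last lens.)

Initial: x=7.0000 theta=0.0000
After 1 (propagate distance d=9): x=7.0000 theta=0.0000
After 2 (thin lens f=44): x=7.0000 theta=-7/44 (≈-0.1591)
After 3 (propagate distance d=14): x=105/22 (≈4.7727) theta=-7/44 (≈-0.1591)
After 4 (thin lens f=49): x=105/22 (≈4.7727) theta=-79/308 (≈-0.2565)
After 5 (propagate distance d=19): x=-31/308 (≈-0.1006) theta=-79/308 (≈-0.2565)
After 6 (thin lens f=41): x=-31/308 (≈-0.1006) theta=-802/3157 (≈-0.2540)
z_focus = -x_out/theta_out = -(-31/308)/(-802/3157) = -1271/3208 ≈ -0.3962
Rounded to 4 decimal places: z = -0.3962

Answer: -0.3962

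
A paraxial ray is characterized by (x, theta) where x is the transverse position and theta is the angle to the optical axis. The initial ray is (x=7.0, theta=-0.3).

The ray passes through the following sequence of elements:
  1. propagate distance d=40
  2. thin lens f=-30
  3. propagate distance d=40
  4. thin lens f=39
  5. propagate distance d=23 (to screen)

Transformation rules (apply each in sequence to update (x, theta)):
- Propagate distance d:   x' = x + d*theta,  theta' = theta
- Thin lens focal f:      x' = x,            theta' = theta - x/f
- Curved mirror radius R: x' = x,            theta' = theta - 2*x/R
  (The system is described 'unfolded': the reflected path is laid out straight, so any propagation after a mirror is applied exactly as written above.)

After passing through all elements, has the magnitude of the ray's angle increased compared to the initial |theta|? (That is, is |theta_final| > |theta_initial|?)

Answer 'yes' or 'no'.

Initial: x=7.0000 theta=-0.3000
After 1 (propagate distance d=40): x=-5.0000 theta=-0.3000
After 2 (thin lens f=-30): x=-5.0000 theta=-7/15 (≈-0.4667)
After 3 (propagate distance d=40): x=-71/3 (≈-23.6667) theta=-7/15 (≈-0.4667)
After 4 (thin lens f=39): x=-71/3 (≈-23.6667) theta=82/585 (≈0.1402)
After 5 (propagate distance d=23 (to screen)): x=-11959/585 (≈-20.4427) theta=82/585 (≈0.1402)
|theta_initial|=0.3000 |theta_final|=82/585 (≈0.1402) -> not increased

Answer: no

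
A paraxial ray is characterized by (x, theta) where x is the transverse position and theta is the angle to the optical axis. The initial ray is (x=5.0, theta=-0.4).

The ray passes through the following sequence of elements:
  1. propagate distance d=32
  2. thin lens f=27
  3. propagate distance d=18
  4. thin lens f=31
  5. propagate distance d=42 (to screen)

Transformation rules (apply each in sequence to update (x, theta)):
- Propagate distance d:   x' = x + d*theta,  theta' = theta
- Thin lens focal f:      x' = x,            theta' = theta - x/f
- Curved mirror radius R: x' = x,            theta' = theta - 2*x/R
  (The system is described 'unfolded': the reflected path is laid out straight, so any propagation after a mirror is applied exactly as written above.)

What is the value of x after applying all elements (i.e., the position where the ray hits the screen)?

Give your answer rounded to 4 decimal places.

Answer: -1.1892

Derivation:
Initial: x=5.0000 theta=-0.4000
After 1 (propagate distance d=32): x=-7.8000 theta=-0.4000
After 2 (thin lens f=27): x=-7.8000 theta=-1/9 (≈-0.1111)
After 3 (propagate distance d=18): x=-9.8000 theta=-1/9 (≈-0.1111)
After 4 (thin lens f=31): x=-9.8000 theta=286/1395 (≈0.2050)
After 5 (propagate distance d=42 (to screen)): x=-553/465 (≈-1.1892) theta=286/1395 (≈0.2050)
Rounded to 4 decimal places: x = -1.1892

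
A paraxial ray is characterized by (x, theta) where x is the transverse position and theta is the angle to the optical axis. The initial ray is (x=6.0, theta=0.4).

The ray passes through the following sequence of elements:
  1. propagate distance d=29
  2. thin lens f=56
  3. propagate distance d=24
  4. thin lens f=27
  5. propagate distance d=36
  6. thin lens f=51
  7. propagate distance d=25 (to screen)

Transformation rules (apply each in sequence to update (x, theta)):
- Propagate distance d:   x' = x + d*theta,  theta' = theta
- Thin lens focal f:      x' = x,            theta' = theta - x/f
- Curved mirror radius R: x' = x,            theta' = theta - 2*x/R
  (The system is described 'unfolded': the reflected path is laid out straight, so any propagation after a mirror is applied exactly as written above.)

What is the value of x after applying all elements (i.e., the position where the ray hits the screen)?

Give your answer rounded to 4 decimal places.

Initial: x=6.0000 theta=0.4000
After 1 (propagate distance d=29): x=17.6000 theta=0.4000
After 2 (thin lens f=56): x=17.6000 theta=3/35 (≈0.0857)
After 3 (propagate distance d=24): x=688/35 (≈19.6571) theta=3/35 (≈0.0857)
After 4 (thin lens f=27): x=688/35 (≈19.6571) theta=-607/945 (≈-0.6423)
After 5 (propagate distance d=36): x=-52/15 (≈-3.4667) theta=-607/945 (≈-0.6423)
After 6 (thin lens f=51): x=-52/15 (≈-3.4667) theta=-9227/16065 (≈-0.5744)
After 7 (propagate distance d=25 (to screen)): x=-286367/16065 (≈-17.8255) theta=-9227/16065 (≈-0.5744)
Rounded to 4 decimal places: x = -17.8255

Answer: -17.8255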